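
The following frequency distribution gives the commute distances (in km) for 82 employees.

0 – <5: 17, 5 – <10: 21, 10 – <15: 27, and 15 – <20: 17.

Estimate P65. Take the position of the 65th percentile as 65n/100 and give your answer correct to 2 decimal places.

12.83

Cumulative frequencies: 17, 38, 65, 82
n = 82; position = 65n/100 = 53.3.
This falls in the class 10 – <15: L = 10, F = 38, f = 27, h = 5.
65th percentile ≈ 10 + ((53.3 − 38) / 27) × 5 = 12.8333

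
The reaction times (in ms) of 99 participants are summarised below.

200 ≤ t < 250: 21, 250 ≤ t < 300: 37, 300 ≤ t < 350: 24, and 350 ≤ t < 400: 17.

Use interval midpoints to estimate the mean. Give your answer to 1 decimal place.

293.7

Midpoints: 225, 275, 325, 375
Σfm = 21×225 + 37×275 + 24×325 + 17×375 = 29075
n = Σf = 99
Mean = 29075 / 99 = 293.6869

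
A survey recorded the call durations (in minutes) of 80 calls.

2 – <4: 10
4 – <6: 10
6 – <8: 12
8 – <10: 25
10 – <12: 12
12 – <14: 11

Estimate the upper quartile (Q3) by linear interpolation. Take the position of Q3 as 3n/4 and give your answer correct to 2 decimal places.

Cumulative frequencies: 10, 20, 32, 57, 69, 80
n = 80; position = 3n/4 = 60.
This falls in the class 10 – <12: L = 10, F = 57, f = 12, h = 2.
Upper quartile ≈ 10 + ((60 − 57) / 12) × 2 = 10.5000

10.50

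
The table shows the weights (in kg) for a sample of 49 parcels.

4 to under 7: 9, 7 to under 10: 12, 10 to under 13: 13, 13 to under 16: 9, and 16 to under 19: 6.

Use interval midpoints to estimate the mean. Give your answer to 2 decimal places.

Midpoints: 5.5, 8.5, 11.5, 14.5, 17.5
Σfm = 9×5.5 + 12×8.5 + 13×11.5 + 9×14.5 + 6×17.5 = 536.5
n = Σf = 49
Mean = 536.5 / 49 = 10.9490

10.95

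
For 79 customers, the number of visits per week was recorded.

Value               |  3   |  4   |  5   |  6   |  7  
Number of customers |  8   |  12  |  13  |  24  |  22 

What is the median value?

Cumulative frequencies: 8, 20, 33, 57, 79
n = 79, so the median is the value in position (n+1)/2 = 40.
Position 40 falls at value 6.

6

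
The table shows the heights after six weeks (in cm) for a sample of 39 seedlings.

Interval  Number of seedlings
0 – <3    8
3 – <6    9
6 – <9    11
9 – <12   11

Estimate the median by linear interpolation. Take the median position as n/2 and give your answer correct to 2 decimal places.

Cumulative frequencies: 8, 17, 28, 39
n = 39; position = n/2 = 19.5.
This falls in the class 6 – <9: L = 6, F = 17, f = 11, h = 3.
Median ≈ 6 + ((19.5 − 17) / 11) × 3 = 6.6818

6.68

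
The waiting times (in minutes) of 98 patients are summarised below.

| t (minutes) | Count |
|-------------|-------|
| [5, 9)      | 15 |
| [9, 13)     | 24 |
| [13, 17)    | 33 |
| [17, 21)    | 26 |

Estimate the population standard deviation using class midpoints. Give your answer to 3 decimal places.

4.081

Midpoints: 7, 11, 15, 19
n = 98, Σfm = 1358, mean = 13.8571
Σfm² = 20450
Σf(m − x̄)² = Σfm² − (Σfm)²/n = 20450 − 1358²/98 = 1632.0000
Population variance = 1632.0000 / 98 = 16.6531
Standard deviation = √16.6531 = 4.0808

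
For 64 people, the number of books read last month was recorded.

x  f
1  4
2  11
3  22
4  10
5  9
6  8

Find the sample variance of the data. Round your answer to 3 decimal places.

Values: 1, 2, 3, 4, 5, 6
n = 64, Σfx = 225, mean = 3.5156
Σfx² = 919
Σf(x − x̄)² = Σfx² − (Σfx)²/n = 919 − 225²/64 = 127.9844
Sample variance = 127.9844 / 63 = 2.0315

2.031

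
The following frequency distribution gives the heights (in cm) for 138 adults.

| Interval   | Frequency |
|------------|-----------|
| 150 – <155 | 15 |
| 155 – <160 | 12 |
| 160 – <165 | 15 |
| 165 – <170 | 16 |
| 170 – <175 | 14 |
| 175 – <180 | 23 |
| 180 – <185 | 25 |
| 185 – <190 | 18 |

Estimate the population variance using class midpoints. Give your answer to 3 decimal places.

128.147

Midpoints: 152.5, 157.5, 162.5, 167.5, 172.5, 177.5, 182.5, 187.5
n = 138, Σfm = 23730, mean = 171.9565
Σfm² = 4098212.5
Σf(m − x̄)² = Σfm² − (Σfm)²/n = 4098212.5 − 23730²/138 = 17684.2391
Population variance = 17684.2391 / 138 = 128.1467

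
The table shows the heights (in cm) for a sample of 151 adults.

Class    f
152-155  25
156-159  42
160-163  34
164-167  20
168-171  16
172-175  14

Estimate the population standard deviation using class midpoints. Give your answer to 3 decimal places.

6.107

Midpoints: 153.5, 157.5, 161.5, 165.5, 169.5, 173.5
n = 151, Σfm = 24394.5, mean = 161.5530
Σfm² = 3946635.75
Σf(m − x̄)² = Σfm² − (Σfm)²/n = 3946635.75 − 24394.5²/151 = 5631.5762
Population variance = 5631.5762 / 151 = 37.2952
Standard deviation = √37.2952 = 6.1070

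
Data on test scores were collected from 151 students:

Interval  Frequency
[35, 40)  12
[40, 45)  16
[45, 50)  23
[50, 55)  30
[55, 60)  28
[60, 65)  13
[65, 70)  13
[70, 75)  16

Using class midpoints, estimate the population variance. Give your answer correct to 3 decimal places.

102.509

Midpoints: 37.5, 42.5, 47.5, 52.5, 57.5, 62.5, 67.5, 72.5
n = 151, Σfm = 8257.5, mean = 54.6854
Σfm² = 467043.75
Σf(m − x̄)² = Σfm² − (Σfm)²/n = 467043.75 − 8257.5²/151 = 15478.8079
Population variance = 15478.8079 / 151 = 102.5087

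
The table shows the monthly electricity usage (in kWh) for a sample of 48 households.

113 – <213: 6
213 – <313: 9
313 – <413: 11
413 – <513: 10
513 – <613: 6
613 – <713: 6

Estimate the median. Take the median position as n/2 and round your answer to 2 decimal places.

394.82

Cumulative frequencies: 6, 15, 26, 36, 42, 48
n = 48; position = n/2 = 24.
This falls in the class 313 – <413: L = 313, F = 15, f = 11, h = 100.
Median ≈ 313 + ((24 − 15) / 11) × 100 = 394.8182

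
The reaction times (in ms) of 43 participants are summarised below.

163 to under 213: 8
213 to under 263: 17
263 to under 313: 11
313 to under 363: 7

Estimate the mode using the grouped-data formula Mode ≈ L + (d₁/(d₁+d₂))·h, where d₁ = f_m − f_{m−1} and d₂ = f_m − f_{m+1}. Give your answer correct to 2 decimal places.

243.00

Modal class: 213 to under 263 (highest frequency 17).
d₁ = 17 − 8 = 9, d₂ = 17 − 11 = 6
Mode ≈ 213 + (9/(9+6)) × 50 = 213 + 30.0000 = 243.0000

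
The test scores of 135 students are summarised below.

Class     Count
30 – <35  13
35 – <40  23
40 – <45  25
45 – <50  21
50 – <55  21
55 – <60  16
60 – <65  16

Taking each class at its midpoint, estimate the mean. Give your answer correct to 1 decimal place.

Midpoints: 32.5, 37.5, 42.5, 47.5, 52.5, 57.5, 62.5
Σfm = 13×32.5 + 23×37.5 + 25×42.5 + 21×47.5 + 21×52.5 + 16×57.5 + 16×62.5 = 6367.5
n = Σf = 135
Mean = 6367.5 / 135 = 47.1667

47.2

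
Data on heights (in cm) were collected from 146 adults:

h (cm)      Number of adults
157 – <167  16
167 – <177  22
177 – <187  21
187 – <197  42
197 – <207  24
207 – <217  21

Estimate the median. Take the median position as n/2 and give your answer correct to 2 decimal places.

190.33

Cumulative frequencies: 16, 38, 59, 101, 125, 146
n = 146; position = n/2 = 73.
This falls in the class 187 – <197: L = 187, F = 59, f = 42, h = 10.
Median ≈ 187 + ((73 − 59) / 42) × 10 = 190.3333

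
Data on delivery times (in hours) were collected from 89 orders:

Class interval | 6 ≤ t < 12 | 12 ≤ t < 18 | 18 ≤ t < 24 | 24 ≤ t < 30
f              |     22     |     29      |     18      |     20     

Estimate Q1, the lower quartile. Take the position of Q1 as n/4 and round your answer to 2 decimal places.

12.05

Cumulative frequencies: 22, 51, 69, 89
n = 89; position = n/4 = 22.25.
This falls in the class 12 ≤ t < 18: L = 12, F = 22, f = 29, h = 6.
Lower quartile ≈ 12 + ((22.25 − 22) / 29) × 6 = 12.0517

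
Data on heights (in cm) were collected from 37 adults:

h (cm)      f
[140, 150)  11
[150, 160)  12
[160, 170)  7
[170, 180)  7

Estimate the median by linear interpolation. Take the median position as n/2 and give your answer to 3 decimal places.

156.250

Cumulative frequencies: 11, 23, 30, 37
n = 37; position = n/2 = 18.5.
This falls in the class [150, 160): L = 150, F = 11, f = 12, h = 10.
Median ≈ 150 + ((18.5 − 11) / 12) × 10 = 156.2500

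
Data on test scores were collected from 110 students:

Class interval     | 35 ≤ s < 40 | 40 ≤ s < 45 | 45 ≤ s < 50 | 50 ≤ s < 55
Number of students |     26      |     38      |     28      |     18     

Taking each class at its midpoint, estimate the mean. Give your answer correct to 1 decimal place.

Midpoints: 37.5, 42.5, 47.5, 52.5
Σfm = 26×37.5 + 38×42.5 + 28×47.5 + 18×52.5 = 4865
n = Σf = 110
Mean = 4865 / 110 = 44.2273

44.2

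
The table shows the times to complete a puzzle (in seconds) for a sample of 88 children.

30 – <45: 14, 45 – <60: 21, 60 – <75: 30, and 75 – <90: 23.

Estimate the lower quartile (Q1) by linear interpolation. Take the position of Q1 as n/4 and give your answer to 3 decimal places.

Cumulative frequencies: 14, 35, 65, 88
n = 88; position = n/4 = 22.
This falls in the class 45 – <60: L = 45, F = 14, f = 21, h = 15.
Lower quartile ≈ 45 + ((22 − 14) / 21) × 15 = 50.7143

50.714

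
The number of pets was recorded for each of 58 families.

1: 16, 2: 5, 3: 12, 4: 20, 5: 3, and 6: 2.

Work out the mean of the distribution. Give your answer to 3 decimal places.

Values: 1, 2, 3, 4, 5, 6
Σfx = 16×1 + 5×2 + 12×3 + 20×4 + 3×5 + 2×6 = 169
n = Σf = 58
Mean = 169 / 58 = 2.9138

2.914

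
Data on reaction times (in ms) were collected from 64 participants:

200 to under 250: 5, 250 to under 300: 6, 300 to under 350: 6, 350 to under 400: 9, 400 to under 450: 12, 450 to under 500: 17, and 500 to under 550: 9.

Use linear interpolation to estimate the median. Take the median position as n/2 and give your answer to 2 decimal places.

Cumulative frequencies: 5, 11, 17, 26, 38, 55, 64
n = 64; position = n/2 = 32.
This falls in the class 400 to under 450: L = 400, F = 26, f = 12, h = 50.
Median ≈ 400 + ((32 − 26) / 12) × 50 = 425.0000

425.00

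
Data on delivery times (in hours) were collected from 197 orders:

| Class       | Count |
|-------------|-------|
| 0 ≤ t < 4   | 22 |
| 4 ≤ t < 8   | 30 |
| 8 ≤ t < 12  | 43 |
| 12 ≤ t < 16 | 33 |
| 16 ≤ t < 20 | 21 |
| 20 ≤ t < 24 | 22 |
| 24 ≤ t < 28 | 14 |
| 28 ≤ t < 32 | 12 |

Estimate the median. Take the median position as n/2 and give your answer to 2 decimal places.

Cumulative frequencies: 22, 52, 95, 128, 149, 171, 185, 197
n = 197; position = n/2 = 98.5.
This falls in the class 12 ≤ t < 16: L = 12, F = 95, f = 33, h = 4.
Median ≈ 12 + ((98.5 − 95) / 33) × 4 = 12.4242

12.42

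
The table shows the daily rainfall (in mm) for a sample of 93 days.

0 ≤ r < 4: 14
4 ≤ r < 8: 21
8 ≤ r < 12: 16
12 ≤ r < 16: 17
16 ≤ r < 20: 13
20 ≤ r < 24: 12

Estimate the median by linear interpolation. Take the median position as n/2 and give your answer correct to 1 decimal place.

Cumulative frequencies: 14, 35, 51, 68, 81, 93
n = 93; position = n/2 = 46.5.
This falls in the class 8 ≤ r < 12: L = 8, F = 35, f = 16, h = 4.
Median ≈ 8 + ((46.5 − 35) / 16) × 4 = 10.8750

10.9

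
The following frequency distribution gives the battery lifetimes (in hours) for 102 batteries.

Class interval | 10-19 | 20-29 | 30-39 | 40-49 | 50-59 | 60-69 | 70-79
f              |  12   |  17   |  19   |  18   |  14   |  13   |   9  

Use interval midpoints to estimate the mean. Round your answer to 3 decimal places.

Midpoints: 14.5, 24.5, 34.5, 44.5, 54.5, 64.5, 74.5
Σfm = 12×14.5 + 17×24.5 + 19×34.5 + 18×44.5 + 14×54.5 + 13×64.5 + 9×74.5 = 4319
n = Σf = 102
Mean = 4319 / 102 = 42.3431

42.343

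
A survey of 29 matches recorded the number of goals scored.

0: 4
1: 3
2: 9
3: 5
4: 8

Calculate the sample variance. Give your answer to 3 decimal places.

Values: 0, 1, 2, 3, 4
n = 29, Σfx = 68, mean = 2.3448
Σfx² = 212
Σf(x − x̄)² = Σfx² − (Σfx)²/n = 212 − 68²/29 = 52.5517
Sample variance = 52.5517 / 28 = 1.8768

1.877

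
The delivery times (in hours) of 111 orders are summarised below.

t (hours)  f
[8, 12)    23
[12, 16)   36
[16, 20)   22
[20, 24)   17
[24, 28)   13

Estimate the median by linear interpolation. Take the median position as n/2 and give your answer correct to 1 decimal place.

Cumulative frequencies: 23, 59, 81, 98, 111
n = 111; position = n/2 = 55.5.
This falls in the class [12, 16): L = 12, F = 23, f = 36, h = 4.
Median ≈ 12 + ((55.5 − 23) / 36) × 4 = 15.6111

15.6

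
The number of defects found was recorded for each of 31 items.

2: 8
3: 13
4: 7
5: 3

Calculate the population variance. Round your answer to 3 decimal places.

Values: 2, 3, 4, 5
n = 31, Σfx = 98, mean = 3.1613
Σfx² = 336
Σf(x − x̄)² = Σfx² − (Σfx)²/n = 336 − 98²/31 = 26.1935
Population variance = 26.1935 / 31 = 0.8450

0.845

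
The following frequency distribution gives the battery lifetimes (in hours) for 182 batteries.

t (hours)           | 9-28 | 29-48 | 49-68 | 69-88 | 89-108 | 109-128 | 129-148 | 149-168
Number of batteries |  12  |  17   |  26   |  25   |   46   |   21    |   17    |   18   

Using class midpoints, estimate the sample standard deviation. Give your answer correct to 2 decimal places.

39.34

Midpoints: 18.5, 38.5, 58.5, 78.5, 98.5, 118.5, 138.5, 158.5
n = 182, Σfm = 16587, mean = 91.1374
Σfm² = 1791829.5
Σf(m − x̄)² = Σfm² − (Σfm)²/n = 1791829.5 − 16587²/182 = 280134.0659
Sample variance = 280134.0659 / 181 = 1547.7020
Standard deviation = √1547.7020 = 39.3408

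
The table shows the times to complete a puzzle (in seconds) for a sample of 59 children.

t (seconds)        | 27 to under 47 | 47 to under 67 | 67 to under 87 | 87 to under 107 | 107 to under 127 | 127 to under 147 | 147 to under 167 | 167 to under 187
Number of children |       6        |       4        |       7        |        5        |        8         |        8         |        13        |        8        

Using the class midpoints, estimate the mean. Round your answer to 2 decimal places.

118.02

Midpoints: 37, 57, 77, 97, 117, 137, 157, 177
Σfm = 6×37 + 4×57 + 7×77 + 5×97 + 8×117 + 8×137 + 13×157 + 8×177 = 6963
n = Σf = 59
Mean = 6963 / 59 = 118.0169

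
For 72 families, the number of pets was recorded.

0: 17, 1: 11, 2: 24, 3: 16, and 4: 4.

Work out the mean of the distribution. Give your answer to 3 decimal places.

1.708

Values: 0, 1, 2, 3, 4
Σfx = 17×0 + 11×1 + 24×2 + 16×3 + 4×4 = 123
n = Σf = 72
Mean = 123 / 72 = 1.7083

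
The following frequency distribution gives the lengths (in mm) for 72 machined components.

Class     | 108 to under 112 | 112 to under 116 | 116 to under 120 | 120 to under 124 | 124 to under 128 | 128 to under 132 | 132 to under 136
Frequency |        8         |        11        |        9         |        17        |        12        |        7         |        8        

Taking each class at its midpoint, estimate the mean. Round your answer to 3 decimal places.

121.722

Midpoints: 110, 114, 118, 122, 126, 130, 134
Σfm = 8×110 + 11×114 + 9×118 + 17×122 + 12×126 + 7×130 + 8×134 = 8764
n = Σf = 72
Mean = 8764 / 72 = 121.7222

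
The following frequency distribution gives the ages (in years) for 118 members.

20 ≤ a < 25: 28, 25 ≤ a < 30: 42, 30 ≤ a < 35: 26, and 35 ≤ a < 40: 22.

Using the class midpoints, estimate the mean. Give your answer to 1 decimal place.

29.3

Midpoints: 22.5, 27.5, 32.5, 37.5
Σfm = 28×22.5 + 42×27.5 + 26×32.5 + 22×37.5 = 3455
n = Σf = 118
Mean = 3455 / 118 = 29.2797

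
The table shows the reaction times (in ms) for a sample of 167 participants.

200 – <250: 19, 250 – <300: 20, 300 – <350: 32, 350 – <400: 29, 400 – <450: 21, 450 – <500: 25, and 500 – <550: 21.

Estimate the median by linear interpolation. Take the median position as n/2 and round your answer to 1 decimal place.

371.6

Cumulative frequencies: 19, 39, 71, 100, 121, 146, 167
n = 167; position = n/2 = 83.5.
This falls in the class 350 – <400: L = 350, F = 71, f = 29, h = 50.
Median ≈ 350 + ((83.5 − 71) / 29) × 50 = 371.5517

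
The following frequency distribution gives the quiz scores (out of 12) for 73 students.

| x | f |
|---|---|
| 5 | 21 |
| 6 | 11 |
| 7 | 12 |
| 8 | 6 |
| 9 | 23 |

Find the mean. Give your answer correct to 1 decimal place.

7.0

Values: 5, 6, 7, 8, 9
Σfx = 21×5 + 11×6 + 12×7 + 6×8 + 23×9 = 510
n = Σf = 73
Mean = 510 / 73 = 6.9863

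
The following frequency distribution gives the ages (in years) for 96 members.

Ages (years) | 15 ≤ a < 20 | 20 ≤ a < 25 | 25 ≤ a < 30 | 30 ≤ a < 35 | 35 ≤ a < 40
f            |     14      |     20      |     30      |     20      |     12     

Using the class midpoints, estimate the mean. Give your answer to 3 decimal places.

Midpoints: 17.5, 22.5, 27.5, 32.5, 37.5
Σfm = 14×17.5 + 20×22.5 + 30×27.5 + 20×32.5 + 12×37.5 = 2620
n = Σf = 96
Mean = 2620 / 96 = 27.2917

27.292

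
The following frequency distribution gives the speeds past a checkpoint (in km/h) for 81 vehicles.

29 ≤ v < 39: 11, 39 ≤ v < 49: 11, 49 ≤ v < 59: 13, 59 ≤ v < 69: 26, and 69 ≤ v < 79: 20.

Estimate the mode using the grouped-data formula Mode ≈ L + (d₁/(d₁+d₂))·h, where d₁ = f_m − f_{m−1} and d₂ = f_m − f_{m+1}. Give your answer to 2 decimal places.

Modal class: 59 ≤ v < 69 (highest frequency 26).
d₁ = 26 − 13 = 13, d₂ = 26 − 20 = 6
Mode ≈ 59 + (13/(13+6)) × 10 = 59 + 6.8421 = 65.8421

65.84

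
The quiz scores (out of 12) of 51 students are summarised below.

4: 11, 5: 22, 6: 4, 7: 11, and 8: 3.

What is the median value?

5

Cumulative frequencies: 11, 33, 37, 48, 51
n = 51, so the median is the value in position (n+1)/2 = 26.
Position 26 falls at value 5.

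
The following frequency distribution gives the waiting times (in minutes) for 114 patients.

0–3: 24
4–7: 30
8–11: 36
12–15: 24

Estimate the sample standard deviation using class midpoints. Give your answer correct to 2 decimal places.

4.20

Midpoints: 1.5, 5.5, 9.5, 13.5
n = 114, Σfm = 867, mean = 7.6053
Σfm² = 8584.5
Σf(m − x̄)² = Σfm² − (Σfm)²/n = 8584.5 − 867²/114 = 1990.7368
Sample variance = 1990.7368 / 113 = 17.6171
Standard deviation = √17.6171 = 4.1973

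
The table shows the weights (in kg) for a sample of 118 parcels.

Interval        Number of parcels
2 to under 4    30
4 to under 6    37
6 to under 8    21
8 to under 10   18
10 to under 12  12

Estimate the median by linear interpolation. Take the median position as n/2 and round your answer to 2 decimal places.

5.57

Cumulative frequencies: 30, 67, 88, 106, 118
n = 118; position = n/2 = 59.
This falls in the class 4 to under 6: L = 4, F = 30, f = 37, h = 2.
Median ≈ 4 + ((59 − 30) / 37) × 2 = 5.5676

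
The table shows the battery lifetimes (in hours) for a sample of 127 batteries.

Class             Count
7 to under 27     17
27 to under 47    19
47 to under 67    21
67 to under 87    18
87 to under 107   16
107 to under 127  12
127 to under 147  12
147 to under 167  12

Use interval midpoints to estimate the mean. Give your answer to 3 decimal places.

79.205

Midpoints: 17, 37, 57, 77, 97, 117, 137, 157
Σfm = 17×17 + 19×37 + 21×57 + 18×77 + 16×97 + 12×117 + 12×137 + 12×157 = 10059
n = Σf = 127
Mean = 10059 / 127 = 79.2047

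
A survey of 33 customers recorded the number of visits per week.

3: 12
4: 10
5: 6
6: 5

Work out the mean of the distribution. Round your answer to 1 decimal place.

4.1

Values: 3, 4, 5, 6
Σfx = 12×3 + 10×4 + 6×5 + 5×6 = 136
n = Σf = 33
Mean = 136 / 33 = 4.1212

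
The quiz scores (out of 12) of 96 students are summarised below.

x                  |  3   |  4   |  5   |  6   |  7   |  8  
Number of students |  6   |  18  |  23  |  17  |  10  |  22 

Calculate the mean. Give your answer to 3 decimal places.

5.760

Values: 3, 4, 5, 6, 7, 8
Σfx = 6×3 + 18×4 + 23×5 + 17×6 + 10×7 + 22×8 = 553
n = Σf = 96
Mean = 553 / 96 = 5.7604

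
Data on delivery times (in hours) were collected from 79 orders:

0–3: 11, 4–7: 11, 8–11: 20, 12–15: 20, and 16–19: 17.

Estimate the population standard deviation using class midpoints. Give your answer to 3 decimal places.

Midpoints: 1.5, 5.5, 9.5, 13.5, 17.5
n = 79, Σfm = 834.5, mean = 10.5633
Σfm² = 11013.75
Σf(m − x̄)² = Σfm² − (Σfm)²/n = 11013.75 − 834.5²/79 = 2198.6835
Population variance = 2198.6835 / 79 = 27.8314
Standard deviation = √27.8314 = 5.2756

5.276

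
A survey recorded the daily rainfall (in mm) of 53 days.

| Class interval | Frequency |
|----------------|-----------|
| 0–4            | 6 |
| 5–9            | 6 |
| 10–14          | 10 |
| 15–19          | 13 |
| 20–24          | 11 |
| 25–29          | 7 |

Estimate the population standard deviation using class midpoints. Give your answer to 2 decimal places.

Midpoints: 2, 7, 12, 17, 22, 27
n = 53, Σfm = 826, mean = 15.5849
Σfm² = 15942
Σf(m − x̄)² = Σfm² − (Σfm)²/n = 15942 − 826²/53 = 3068.8679
Population variance = 3068.8679 / 53 = 57.9032
Standard deviation = √57.9032 = 7.6094

7.61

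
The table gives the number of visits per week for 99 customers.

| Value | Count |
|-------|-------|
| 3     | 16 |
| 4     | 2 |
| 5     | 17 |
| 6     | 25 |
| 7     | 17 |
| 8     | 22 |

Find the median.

Cumulative frequencies: 16, 18, 35, 60, 77, 99
n = 99, so the median is the value in position (n+1)/2 = 50.
Position 50 falls at value 6.

6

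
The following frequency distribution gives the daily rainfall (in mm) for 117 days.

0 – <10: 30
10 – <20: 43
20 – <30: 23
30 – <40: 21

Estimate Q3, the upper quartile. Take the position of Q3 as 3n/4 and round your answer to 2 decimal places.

Cumulative frequencies: 30, 73, 96, 117
n = 117; position = 3n/4 = 87.75.
This falls in the class 20 – <30: L = 20, F = 73, f = 23, h = 10.
Upper quartile ≈ 20 + ((87.75 − 73) / 23) × 10 = 26.4130

26.41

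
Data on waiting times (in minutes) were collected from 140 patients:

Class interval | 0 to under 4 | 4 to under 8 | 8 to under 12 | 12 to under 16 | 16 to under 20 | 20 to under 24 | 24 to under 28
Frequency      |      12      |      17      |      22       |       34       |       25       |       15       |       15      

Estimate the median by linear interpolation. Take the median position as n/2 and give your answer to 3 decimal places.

14.235

Cumulative frequencies: 12, 29, 51, 85, 110, 125, 140
n = 140; position = n/2 = 70.
This falls in the class 12 to under 16: L = 12, F = 51, f = 34, h = 4.
Median ≈ 12 + ((70 − 51) / 34) × 4 = 14.2353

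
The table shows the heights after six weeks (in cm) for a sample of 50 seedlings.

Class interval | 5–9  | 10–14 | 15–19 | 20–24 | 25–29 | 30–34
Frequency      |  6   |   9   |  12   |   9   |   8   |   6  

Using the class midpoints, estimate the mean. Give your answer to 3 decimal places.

19.200

Midpoints: 7, 12, 17, 22, 27, 32
Σfm = 6×7 + 9×12 + 12×17 + 9×22 + 8×27 + 6×32 = 960
n = Σf = 50
Mean = 960 / 50 = 19.2000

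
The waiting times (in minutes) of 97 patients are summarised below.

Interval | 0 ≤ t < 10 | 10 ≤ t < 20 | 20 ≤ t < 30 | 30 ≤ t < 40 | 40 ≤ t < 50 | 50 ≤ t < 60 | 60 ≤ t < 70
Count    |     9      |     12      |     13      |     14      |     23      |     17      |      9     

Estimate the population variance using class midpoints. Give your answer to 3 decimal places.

319.460

Midpoints: 5, 15, 25, 35, 45, 55, 65
n = 97, Σfm = 3595, mean = 37.0619
Σfm² = 164225
Σf(m − x̄)² = Σfm² − (Σfm)²/n = 164225 − 3595²/97 = 30987.6289
Population variance = 30987.6289 / 97 = 319.4601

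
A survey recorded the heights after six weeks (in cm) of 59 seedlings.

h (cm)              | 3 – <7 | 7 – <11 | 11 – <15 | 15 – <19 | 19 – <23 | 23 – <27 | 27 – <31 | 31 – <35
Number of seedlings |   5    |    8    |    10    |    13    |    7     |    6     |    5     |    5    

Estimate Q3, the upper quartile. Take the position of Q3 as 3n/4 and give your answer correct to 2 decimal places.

23.83

Cumulative frequencies: 5, 13, 23, 36, 43, 49, 54, 59
n = 59; position = 3n/4 = 44.25.
This falls in the class 23 – <27: L = 23, F = 43, f = 6, h = 4.
Upper quartile ≈ 23 + ((44.25 − 43) / 6) × 4 = 23.8333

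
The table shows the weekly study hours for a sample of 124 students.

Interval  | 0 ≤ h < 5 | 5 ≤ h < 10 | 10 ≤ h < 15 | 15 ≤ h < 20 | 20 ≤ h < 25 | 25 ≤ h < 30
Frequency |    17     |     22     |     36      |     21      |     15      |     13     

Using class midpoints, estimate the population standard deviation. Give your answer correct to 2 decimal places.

7.50

Midpoints: 2.5, 7.5, 12.5, 17.5, 22.5, 27.5
n = 124, Σfm = 1720, mean = 13.8710
Σfm² = 30825
Σf(m − x̄)² = Σfm² − (Σfm)²/n = 30825 − 1720²/124 = 6966.9355
Population variance = 6966.9355 / 124 = 56.1850
Standard deviation = √56.1850 = 7.4957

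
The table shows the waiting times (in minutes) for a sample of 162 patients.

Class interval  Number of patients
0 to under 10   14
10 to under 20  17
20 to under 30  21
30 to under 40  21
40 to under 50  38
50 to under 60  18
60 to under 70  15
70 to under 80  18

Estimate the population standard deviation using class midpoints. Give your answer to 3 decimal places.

Midpoints: 5, 15, 25, 35, 45, 55, 65, 75
n = 162, Σfm = 6610, mean = 40.8025
Σfm² = 339050
Σf(m − x̄)² = Σfm² − (Σfm)²/n = 339050 − 6610²/162 = 69345.6790
Population variance = 69345.6790 / 162 = 428.0597
Standard deviation = √428.0597 = 20.6896

20.690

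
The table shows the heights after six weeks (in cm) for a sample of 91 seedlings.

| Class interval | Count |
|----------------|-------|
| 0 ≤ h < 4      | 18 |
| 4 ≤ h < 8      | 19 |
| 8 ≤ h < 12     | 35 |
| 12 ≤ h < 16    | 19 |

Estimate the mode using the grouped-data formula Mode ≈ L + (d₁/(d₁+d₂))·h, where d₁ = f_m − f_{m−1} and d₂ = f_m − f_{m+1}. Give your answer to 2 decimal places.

10.00

Modal class: 8 ≤ h < 12 (highest frequency 35).
d₁ = 35 − 19 = 16, d₂ = 35 − 19 = 16
Mode ≈ 8 + (16/(16+16)) × 4 = 8 + 2.0000 = 10.0000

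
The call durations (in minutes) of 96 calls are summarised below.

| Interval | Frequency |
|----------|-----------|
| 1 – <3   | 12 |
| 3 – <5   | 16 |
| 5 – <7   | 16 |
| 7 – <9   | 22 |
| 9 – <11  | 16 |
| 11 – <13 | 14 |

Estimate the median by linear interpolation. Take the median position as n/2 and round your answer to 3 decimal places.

Cumulative frequencies: 12, 28, 44, 66, 82, 96
n = 96; position = n/2 = 48.
This falls in the class 7 – <9: L = 7, F = 44, f = 22, h = 2.
Median ≈ 7 + ((48 − 44) / 22) × 2 = 7.3636

7.364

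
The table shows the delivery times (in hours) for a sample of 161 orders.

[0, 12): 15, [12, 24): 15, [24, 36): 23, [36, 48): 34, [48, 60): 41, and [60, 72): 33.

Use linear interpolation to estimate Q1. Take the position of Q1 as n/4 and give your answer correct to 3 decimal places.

Cumulative frequencies: 15, 30, 53, 87, 128, 161
n = 161; position = n/4 = 40.25.
This falls in the class [24, 36): L = 24, F = 30, f = 23, h = 12.
Lower quartile ≈ 24 + ((40.25 − 30) / 23) × 12 = 29.3478

29.348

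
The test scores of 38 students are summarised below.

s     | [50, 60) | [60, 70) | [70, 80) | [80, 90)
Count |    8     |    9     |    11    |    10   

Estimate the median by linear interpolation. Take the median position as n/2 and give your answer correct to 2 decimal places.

71.82

Cumulative frequencies: 8, 17, 28, 38
n = 38; position = n/2 = 19.
This falls in the class [70, 80): L = 70, F = 17, f = 11, h = 10.
Median ≈ 70 + ((19 − 17) / 11) × 10 = 71.8182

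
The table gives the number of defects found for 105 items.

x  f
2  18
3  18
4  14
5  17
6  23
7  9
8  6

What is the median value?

5

Cumulative frequencies: 18, 36, 50, 67, 90, 99, 105
n = 105, so the median is the value in position (n+1)/2 = 53.
Position 53 falls at value 5.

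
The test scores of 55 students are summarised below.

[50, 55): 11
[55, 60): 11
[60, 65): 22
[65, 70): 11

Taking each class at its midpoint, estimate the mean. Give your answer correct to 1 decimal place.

60.5

Midpoints: 52.5, 57.5, 62.5, 67.5
Σfm = 11×52.5 + 11×57.5 + 22×62.5 + 11×67.5 = 3327.5
n = Σf = 55
Mean = 3327.5 / 55 = 60.5000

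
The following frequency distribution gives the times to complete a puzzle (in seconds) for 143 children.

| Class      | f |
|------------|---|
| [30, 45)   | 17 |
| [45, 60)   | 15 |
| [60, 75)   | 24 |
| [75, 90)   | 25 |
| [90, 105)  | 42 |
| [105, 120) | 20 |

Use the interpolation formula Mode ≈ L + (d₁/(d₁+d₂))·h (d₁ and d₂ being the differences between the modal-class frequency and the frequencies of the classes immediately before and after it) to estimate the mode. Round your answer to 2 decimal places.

Modal class: [90, 105) (highest frequency 42).
d₁ = 42 − 25 = 17, d₂ = 42 − 20 = 22
Mode ≈ 90 + (17/(17+22)) × 15 = 90 + 6.5385 = 96.5385

96.54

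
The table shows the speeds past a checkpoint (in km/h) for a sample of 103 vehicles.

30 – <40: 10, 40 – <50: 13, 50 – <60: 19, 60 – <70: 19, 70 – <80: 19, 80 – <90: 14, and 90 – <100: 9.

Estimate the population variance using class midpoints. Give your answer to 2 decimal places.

307.76

Midpoints: 35, 45, 55, 65, 75, 85, 95
n = 103, Σfm = 6685, mean = 64.9029
Σfm² = 465575
Σf(m − x̄)² = Σfm² − (Σfm)²/n = 465575 − 6685²/103 = 31699.0291
Population variance = 31699.0291 / 103 = 307.7576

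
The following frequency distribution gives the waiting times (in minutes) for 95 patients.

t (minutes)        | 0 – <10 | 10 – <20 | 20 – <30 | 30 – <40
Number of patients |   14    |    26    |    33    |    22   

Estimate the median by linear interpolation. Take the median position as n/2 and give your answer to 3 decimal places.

Cumulative frequencies: 14, 40, 73, 95
n = 95; position = n/2 = 47.5.
This falls in the class 20 – <30: L = 20, F = 40, f = 33, h = 10.
Median ≈ 20 + ((47.5 − 40) / 33) × 10 = 22.2727

22.273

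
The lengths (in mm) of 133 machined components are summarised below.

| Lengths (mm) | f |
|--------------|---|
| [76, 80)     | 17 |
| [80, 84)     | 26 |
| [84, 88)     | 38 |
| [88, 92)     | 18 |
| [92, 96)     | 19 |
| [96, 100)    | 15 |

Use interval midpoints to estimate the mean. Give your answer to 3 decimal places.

Midpoints: 78, 82, 86, 90, 94, 98
Σfm = 17×78 + 26×82 + 38×86 + 18×90 + 19×94 + 15×98 = 11602
n = Σf = 133
Mean = 11602 / 133 = 87.2331

87.233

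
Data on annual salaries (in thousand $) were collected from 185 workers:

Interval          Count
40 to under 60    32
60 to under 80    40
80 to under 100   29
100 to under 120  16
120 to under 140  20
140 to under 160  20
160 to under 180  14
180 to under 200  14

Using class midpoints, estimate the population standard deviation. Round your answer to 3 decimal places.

Midpoints: 50, 70, 90, 110, 130, 150, 170, 190
n = 185, Σfm = 19410, mean = 104.9189
Σfm² = 2402500
Σf(m − x̄)² = Σfm² − (Σfm)²/n = 2402500 − 19410²/185 = 366023.7838
Population variance = 366023.7838 / 185 = 1978.5069
Standard deviation = √1978.5069 = 44.4804

44.480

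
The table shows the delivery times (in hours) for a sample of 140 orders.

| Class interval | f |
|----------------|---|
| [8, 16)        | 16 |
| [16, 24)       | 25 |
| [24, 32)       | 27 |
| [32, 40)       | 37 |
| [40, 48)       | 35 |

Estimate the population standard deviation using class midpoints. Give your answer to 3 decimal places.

Midpoints: 12, 20, 28, 36, 44
n = 140, Σfm = 4320, mean = 30.8571
Σfm² = 149184
Σf(m − x̄)² = Σfm² − (Σfm)²/n = 149184 − 4320²/140 = 15881.1429
Population variance = 15881.1429 / 140 = 113.4367
Standard deviation = √113.4367 = 10.6507

10.651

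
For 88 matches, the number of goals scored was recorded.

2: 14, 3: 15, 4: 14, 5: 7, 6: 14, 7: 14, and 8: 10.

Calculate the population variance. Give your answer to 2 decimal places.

4.07

Values: 2, 3, 4, 5, 6, 7, 8
n = 88, Σfx = 426, mean = 4.8409
Σfx² = 2420
Σf(x − x̄)² = Σfx² − (Σfx)²/n = 2420 − 426²/88 = 357.7727
Population variance = 357.7727 / 88 = 4.0656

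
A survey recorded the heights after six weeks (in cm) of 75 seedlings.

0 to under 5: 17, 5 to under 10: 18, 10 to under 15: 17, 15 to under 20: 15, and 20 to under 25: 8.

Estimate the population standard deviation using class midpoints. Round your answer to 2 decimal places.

Midpoints: 2.5, 7.5, 12.5, 17.5, 22.5
n = 75, Σfm = 832.5, mean = 11.1000
Σfm² = 12418.75
Σf(m − x̄)² = Σfm² − (Σfm)²/n = 12418.75 − 832.5²/75 = 3178.0000
Population variance = 3178.0000 / 75 = 42.3733
Standard deviation = √42.3733 = 6.5095

6.51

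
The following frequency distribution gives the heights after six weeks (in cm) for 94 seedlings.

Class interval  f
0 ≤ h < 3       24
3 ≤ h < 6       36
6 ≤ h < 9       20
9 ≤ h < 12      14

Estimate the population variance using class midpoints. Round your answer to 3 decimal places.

8.988

Midpoints: 1.5, 4.5, 7.5, 10.5
n = 94, Σfm = 495, mean = 5.2660
Σfm² = 3451.5
Σf(m − x̄)² = Σfm² − (Σfm)²/n = 3451.5 − 495²/94 = 844.8511
Population variance = 844.8511 / 94 = 8.9878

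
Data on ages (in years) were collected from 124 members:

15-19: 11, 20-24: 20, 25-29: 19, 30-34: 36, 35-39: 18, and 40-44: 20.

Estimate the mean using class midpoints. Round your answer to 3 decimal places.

Midpoints: 17, 22, 27, 32, 37, 42
Σfm = 11×17 + 20×22 + 19×27 + 36×32 + 18×37 + 20×42 = 3798
n = Σf = 124
Mean = 3798 / 124 = 30.6290

30.629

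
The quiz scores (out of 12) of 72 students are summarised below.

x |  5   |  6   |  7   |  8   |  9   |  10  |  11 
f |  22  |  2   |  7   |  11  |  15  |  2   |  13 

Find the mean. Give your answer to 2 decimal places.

Values: 5, 6, 7, 8, 9, 10, 11
Σfx = 22×5 + 2×6 + 7×7 + 11×8 + 15×9 + 2×10 + 13×11 = 557
n = Σf = 72
Mean = 557 / 72 = 7.7361

7.74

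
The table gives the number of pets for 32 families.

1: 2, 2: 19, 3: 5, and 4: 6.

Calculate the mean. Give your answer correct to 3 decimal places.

2.469

Values: 1, 2, 3, 4
Σfx = 2×1 + 19×2 + 5×3 + 6×4 = 79
n = Σf = 32
Mean = 79 / 32 = 2.4688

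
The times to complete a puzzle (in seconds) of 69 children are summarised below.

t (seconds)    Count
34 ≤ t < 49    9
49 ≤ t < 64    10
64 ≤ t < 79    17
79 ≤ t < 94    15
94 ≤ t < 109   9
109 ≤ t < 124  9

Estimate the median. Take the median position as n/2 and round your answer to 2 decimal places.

Cumulative frequencies: 9, 19, 36, 51, 60, 69
n = 69; position = n/2 = 34.5.
This falls in the class 64 ≤ t < 79: L = 64, F = 19, f = 17, h = 15.
Median ≈ 64 + ((34.5 − 19) / 17) × 15 = 77.6765

77.68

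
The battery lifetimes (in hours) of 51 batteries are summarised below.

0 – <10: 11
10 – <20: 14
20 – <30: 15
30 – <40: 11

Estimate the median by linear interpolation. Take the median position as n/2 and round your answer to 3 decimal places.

Cumulative frequencies: 11, 25, 40, 51
n = 51; position = n/2 = 25.5.
This falls in the class 20 – <30: L = 20, F = 25, f = 15, h = 10.
Median ≈ 20 + ((25.5 − 25) / 15) × 10 = 20.3333

20.333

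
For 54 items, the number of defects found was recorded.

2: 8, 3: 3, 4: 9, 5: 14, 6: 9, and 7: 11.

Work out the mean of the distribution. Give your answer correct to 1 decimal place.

Values: 2, 3, 4, 5, 6, 7
Σfx = 8×2 + 3×3 + 9×4 + 14×5 + 9×6 + 11×7 = 262
n = Σf = 54
Mean = 262 / 54 = 4.8519

4.9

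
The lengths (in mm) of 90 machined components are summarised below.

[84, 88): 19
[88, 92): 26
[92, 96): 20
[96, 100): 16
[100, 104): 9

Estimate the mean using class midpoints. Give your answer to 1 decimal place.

Midpoints: 86, 90, 94, 98, 102
Σfm = 19×86 + 26×90 + 20×94 + 16×98 + 9×102 = 8340
n = Σf = 90
Mean = 8340 / 90 = 92.6667

92.7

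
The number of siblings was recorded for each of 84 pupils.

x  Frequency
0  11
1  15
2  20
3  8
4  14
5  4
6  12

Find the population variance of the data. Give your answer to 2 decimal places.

3.69

Values: 0, 1, 2, 3, 4, 5, 6
n = 84, Σfx = 227, mean = 2.7024
Σfx² = 923
Σf(x − x̄)² = Σfx² − (Σfx)²/n = 923 − 227²/84 = 309.5595
Population variance = 309.5595 / 84 = 3.6852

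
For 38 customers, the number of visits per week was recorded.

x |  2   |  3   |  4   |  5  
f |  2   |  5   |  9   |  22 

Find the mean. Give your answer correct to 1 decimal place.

4.3

Values: 2, 3, 4, 5
Σfx = 2×2 + 5×3 + 9×4 + 22×5 = 165
n = Σf = 38
Mean = 165 / 38 = 4.3421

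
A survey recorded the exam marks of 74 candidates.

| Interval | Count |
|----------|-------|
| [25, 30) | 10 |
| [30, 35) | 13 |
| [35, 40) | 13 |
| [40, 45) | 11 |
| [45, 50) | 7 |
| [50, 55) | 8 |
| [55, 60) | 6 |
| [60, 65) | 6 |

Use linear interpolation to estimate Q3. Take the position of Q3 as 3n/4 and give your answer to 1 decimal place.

50.9

Cumulative frequencies: 10, 23, 36, 47, 54, 62, 68, 74
n = 74; position = 3n/4 = 55.5.
This falls in the class [50, 55): L = 50, F = 54, f = 8, h = 5.
Upper quartile ≈ 50 + ((55.5 − 54) / 8) × 5 = 50.9375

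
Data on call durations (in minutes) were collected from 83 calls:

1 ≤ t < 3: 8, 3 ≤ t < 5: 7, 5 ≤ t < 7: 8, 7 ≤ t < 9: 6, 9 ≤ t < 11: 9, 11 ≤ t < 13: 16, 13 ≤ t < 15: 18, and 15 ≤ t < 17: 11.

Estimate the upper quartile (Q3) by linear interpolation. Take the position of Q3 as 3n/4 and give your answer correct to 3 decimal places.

13.917

Cumulative frequencies: 8, 15, 23, 29, 38, 54, 72, 83
n = 83; position = 3n/4 = 62.25.
This falls in the class 13 ≤ t < 15: L = 13, F = 54, f = 18, h = 2.
Upper quartile ≈ 13 + ((62.25 − 54) / 18) × 2 = 13.9167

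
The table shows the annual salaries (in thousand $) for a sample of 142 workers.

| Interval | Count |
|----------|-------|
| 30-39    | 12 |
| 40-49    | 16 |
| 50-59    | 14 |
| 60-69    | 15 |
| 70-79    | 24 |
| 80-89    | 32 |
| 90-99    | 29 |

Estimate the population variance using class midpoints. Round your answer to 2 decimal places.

Midpoints: 34.5, 44.5, 54.5, 64.5, 74.5, 84.5, 94.5
n = 142, Σfm = 10089, mean = 71.0493
Σfm² = 770625.5
Σf(m − x̄)² = Σfm² − (Σfm)²/n = 770625.5 − 10089²/142 = 53809.1549
Population variance = 53809.1549 / 142 = 378.9377

378.94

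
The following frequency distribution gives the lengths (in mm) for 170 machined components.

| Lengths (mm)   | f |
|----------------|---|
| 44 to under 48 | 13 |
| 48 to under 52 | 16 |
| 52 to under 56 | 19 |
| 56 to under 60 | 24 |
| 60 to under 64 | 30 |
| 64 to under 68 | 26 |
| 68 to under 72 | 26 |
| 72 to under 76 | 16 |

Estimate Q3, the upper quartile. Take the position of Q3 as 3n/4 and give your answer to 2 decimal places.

67.92

Cumulative frequencies: 13, 29, 48, 72, 102, 128, 154, 170
n = 170; position = 3n/4 = 127.5.
This falls in the class 64 to under 68: L = 64, F = 102, f = 26, h = 4.
Upper quartile ≈ 64 + ((127.5 − 102) / 26) × 4 = 67.9231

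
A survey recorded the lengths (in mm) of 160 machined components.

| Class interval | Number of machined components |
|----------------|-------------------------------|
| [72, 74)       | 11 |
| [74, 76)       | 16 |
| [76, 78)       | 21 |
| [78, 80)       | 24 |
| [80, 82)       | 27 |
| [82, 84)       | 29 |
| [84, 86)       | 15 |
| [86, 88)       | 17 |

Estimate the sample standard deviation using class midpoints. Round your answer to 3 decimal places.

4.061

Midpoints: 73, 75, 77, 79, 81, 83, 85, 87
n = 160, Σfm = 12864, mean = 80.4000
Σfm² = 1036888
Σf(m − x̄)² = Σfm² − (Σfm)²/n = 1036888 − 12864²/160 = 2622.4000
Sample variance = 2622.4000 / 159 = 16.4931
Standard deviation = √16.4931 = 4.0612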